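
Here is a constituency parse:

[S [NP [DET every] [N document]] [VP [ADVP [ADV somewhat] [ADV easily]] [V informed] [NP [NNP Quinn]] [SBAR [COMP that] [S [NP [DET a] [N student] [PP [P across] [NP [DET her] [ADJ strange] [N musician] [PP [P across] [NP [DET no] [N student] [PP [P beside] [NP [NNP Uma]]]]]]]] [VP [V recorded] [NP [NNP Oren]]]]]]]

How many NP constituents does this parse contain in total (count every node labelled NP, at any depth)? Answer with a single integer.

7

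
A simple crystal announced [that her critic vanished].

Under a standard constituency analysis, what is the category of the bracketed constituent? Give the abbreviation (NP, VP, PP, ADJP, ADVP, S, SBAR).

SBAR

"that" is the head of the bracketed span, so the span is a subordinate clause: SBAR.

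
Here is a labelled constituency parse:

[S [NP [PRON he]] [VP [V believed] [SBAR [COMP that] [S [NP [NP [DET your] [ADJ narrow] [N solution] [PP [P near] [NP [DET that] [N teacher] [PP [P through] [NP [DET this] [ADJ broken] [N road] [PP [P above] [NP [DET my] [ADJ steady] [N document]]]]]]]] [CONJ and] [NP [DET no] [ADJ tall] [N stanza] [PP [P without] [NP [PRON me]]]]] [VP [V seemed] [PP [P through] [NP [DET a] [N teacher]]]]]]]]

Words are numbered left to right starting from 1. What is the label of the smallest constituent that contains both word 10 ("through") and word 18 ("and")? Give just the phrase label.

NP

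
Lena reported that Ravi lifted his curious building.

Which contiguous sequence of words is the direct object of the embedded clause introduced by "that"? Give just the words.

his curious building

The verb of the embedded clause introduced by "that" is "lifted"; its direct object is the NP "his curious building".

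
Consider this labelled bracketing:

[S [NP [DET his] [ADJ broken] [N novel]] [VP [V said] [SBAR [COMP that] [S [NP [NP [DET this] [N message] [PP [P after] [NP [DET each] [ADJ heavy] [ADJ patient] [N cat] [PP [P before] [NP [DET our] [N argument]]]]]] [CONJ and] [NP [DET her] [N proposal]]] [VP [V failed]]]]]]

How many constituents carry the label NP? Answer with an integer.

6

Scanning left to right, an opening `[NP` appears at word positions 1, 6, 6, 9, 14, 17 — 6 in total.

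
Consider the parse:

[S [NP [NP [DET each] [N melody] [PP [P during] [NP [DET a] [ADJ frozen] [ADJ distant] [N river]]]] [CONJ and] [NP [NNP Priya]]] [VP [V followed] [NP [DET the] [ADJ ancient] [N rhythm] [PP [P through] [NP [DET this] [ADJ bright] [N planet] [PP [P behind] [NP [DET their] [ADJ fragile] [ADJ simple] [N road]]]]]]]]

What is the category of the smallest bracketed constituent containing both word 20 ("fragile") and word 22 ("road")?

NP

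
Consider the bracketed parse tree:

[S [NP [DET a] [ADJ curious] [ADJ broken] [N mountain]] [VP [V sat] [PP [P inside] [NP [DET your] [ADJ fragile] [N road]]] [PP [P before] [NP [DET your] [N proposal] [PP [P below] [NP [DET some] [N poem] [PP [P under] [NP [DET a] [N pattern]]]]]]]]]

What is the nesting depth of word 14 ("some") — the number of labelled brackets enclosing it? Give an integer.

The word sits inside DET, which is inside NP, inside PP, inside NP, inside PP, inside VP, inside S — 7 brackets in all.

7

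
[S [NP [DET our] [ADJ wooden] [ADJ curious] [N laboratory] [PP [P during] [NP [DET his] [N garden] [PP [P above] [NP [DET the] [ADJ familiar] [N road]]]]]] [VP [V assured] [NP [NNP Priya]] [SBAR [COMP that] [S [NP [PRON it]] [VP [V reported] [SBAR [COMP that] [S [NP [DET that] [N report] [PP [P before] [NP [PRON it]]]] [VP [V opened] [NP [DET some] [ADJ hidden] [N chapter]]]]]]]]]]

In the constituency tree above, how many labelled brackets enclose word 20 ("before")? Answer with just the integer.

10

Counting open brackets not yet closed at "before": [S [VP [SBAR [S [VP [SBAR [S [NP [PP [P = 10.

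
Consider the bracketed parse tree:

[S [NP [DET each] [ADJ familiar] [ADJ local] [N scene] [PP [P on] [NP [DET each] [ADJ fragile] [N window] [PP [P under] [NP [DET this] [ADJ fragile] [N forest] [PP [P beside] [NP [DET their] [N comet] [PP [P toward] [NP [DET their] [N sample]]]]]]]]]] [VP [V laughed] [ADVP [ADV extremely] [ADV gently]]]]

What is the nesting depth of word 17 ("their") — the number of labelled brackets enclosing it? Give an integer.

Path from the root down to the word: S → NP → PP → NP → PP → NP → PP → NP → PP → NP → DET. That is 11 enclosing brackets.

11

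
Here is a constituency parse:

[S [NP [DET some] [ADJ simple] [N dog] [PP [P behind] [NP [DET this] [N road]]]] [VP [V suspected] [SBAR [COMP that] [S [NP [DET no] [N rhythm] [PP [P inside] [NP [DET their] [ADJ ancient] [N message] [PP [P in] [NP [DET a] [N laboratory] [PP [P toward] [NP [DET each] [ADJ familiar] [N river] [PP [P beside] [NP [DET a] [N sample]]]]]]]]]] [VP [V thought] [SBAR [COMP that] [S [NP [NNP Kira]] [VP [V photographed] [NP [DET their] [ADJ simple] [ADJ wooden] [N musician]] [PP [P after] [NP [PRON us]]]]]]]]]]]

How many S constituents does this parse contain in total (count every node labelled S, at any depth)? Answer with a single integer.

The S constituents are: [S some simple dog behind this road suspected that no rhythm inside their ancient message in a laboratory toward each familiar river beside a sample thought that Kira photographed their simple wooden musician after us]; [S no rhythm inside their ancient message in a laboratory toward each familiar river beside a sample thought that Kira photographed their simple wooden musician after us]; [S Kira photographed their simple wooden musician after us]. Total: 3.

3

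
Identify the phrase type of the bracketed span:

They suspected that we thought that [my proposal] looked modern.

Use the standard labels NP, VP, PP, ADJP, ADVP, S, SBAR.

NP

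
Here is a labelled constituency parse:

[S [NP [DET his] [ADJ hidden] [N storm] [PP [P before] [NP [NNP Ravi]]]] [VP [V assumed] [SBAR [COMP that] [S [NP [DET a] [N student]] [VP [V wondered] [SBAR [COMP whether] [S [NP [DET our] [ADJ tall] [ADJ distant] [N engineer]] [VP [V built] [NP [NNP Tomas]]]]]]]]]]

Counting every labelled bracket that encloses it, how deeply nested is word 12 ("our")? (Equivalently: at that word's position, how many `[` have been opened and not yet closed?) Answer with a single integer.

9

Counting open brackets not yet closed at "our": [S [VP [SBAR [S [VP [SBAR [S [NP [DET = 9.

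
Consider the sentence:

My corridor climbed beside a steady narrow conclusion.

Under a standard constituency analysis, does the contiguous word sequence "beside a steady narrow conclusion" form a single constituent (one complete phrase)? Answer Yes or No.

Yes

These words form the whole prepositional phrase headed by "beside", so yes — one constituent.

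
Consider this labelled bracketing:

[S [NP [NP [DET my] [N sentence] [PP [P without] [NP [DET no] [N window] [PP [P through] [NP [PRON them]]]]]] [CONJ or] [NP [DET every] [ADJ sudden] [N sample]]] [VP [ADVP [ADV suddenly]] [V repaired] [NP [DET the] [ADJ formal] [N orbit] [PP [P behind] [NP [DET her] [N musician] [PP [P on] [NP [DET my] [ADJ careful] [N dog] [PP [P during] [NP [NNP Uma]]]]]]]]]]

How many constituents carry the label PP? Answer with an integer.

5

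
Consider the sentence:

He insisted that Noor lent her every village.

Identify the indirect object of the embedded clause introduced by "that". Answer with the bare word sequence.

her

"lent" heads the VP of the embedded clause introduced by "that", and "her" is its indirect object.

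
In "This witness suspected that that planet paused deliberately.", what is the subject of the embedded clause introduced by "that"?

that planet

"that planet" is the NP that combines with the VP headed by "paused" to form the embedded clause introduced by "that" — the subject.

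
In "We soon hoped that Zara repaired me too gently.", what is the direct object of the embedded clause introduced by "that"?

me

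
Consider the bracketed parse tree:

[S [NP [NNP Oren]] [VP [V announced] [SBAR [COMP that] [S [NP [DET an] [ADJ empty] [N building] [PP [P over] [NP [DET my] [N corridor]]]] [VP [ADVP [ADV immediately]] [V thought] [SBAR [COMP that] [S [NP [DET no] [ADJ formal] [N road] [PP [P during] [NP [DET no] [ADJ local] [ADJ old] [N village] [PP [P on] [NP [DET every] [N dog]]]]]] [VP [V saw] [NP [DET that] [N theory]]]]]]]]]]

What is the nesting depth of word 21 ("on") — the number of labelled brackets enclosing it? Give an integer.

12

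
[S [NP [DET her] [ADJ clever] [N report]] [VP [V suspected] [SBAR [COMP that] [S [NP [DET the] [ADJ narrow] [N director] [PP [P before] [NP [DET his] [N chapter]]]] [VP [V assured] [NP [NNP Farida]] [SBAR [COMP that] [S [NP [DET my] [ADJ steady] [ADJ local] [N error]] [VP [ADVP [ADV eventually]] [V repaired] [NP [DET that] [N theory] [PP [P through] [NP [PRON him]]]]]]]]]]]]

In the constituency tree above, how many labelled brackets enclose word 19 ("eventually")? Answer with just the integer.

10

Counting open brackets not yet closed at "eventually": [S [VP [SBAR [S [VP [SBAR [S [VP [ADVP [ADV = 10.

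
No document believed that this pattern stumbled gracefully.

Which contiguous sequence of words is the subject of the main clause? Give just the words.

In the main clause the verb is "believed"; the NP preceding it, "no document", is the subject.

no document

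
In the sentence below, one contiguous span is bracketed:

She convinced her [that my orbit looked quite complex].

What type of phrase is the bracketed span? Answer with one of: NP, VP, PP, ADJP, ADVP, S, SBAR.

SBAR

The span is built around the complementizer "that" — a subordinate clause (SBAR).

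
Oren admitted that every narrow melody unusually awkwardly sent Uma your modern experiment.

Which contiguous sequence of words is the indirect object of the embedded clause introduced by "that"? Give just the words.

Uma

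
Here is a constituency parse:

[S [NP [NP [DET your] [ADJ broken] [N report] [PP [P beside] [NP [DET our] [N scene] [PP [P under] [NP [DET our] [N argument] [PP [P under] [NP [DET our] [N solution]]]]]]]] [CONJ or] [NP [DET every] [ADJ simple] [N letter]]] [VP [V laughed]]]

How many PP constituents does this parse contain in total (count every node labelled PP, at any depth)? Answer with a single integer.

3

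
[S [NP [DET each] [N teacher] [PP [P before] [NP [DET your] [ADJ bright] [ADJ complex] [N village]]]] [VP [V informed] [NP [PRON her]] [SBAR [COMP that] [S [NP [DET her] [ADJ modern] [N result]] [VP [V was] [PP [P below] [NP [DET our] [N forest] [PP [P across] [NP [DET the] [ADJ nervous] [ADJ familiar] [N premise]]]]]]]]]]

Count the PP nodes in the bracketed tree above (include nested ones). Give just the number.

3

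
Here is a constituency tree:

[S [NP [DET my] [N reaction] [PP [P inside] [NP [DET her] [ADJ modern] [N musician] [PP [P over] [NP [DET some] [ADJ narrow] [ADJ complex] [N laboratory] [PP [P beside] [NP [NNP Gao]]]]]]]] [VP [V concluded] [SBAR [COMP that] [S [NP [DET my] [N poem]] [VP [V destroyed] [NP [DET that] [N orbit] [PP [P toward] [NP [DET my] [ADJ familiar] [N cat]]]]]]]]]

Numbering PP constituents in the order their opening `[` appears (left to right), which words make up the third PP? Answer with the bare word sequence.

beside Gao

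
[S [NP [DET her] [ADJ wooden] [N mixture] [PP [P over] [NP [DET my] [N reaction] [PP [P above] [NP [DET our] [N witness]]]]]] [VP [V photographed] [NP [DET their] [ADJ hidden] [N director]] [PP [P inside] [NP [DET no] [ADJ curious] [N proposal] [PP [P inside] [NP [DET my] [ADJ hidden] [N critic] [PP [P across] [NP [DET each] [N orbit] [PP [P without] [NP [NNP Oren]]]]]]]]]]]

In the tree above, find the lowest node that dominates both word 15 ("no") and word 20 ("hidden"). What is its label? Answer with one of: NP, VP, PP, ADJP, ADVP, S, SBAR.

Both words fall inside [NP no curious proposal inside my hidden critic across each orbit without Oren] (words 15–26), and no smaller constituent contains them both. Label: NP.

NP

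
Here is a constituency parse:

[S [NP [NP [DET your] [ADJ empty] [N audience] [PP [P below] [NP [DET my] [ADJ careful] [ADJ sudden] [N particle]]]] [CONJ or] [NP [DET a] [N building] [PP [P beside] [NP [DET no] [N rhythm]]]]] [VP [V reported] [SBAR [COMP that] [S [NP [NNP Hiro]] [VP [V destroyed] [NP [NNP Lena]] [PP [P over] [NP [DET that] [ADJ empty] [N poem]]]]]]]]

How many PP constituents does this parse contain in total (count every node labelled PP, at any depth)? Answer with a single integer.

The PP constituents are: [PP below my careful sudden particle]; [PP beside no rhythm]; [PP over that empty poem]. Total: 3.

3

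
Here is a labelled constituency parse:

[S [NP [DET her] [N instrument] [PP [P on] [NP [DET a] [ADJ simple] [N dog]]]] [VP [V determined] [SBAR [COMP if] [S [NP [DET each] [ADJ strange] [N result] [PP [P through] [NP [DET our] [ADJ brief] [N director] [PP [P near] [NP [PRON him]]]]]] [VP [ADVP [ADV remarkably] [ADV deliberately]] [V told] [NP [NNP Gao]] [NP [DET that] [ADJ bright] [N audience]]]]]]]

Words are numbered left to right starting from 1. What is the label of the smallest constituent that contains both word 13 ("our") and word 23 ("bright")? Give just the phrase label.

S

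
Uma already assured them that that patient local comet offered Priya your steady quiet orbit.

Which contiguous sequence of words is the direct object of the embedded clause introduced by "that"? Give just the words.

The verb of the embedded clause introduced by "that" is "offered"; its direct object is the NP "your steady quiet orbit".

your steady quiet orbit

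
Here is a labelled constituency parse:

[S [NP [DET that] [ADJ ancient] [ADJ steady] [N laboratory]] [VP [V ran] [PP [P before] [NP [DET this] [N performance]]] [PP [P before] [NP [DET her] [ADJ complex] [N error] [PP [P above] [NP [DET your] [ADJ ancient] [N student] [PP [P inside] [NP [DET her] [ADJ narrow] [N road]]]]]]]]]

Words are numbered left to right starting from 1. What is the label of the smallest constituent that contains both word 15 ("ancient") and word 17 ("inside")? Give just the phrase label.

NP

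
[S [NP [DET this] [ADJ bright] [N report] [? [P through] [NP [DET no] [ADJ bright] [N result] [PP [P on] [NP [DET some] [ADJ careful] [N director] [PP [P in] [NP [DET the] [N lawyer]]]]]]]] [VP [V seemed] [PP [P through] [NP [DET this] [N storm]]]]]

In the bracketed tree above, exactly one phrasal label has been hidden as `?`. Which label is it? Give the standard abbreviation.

PP

The `?` node immediately contains: P 'through', NP. That is the internal structure of a prepositional phrase, so the label is PP.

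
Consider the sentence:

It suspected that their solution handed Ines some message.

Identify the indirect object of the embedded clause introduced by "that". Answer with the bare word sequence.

Within the embedded clause introduced by "that", the indirect object of "handed" is "Ines".

Ines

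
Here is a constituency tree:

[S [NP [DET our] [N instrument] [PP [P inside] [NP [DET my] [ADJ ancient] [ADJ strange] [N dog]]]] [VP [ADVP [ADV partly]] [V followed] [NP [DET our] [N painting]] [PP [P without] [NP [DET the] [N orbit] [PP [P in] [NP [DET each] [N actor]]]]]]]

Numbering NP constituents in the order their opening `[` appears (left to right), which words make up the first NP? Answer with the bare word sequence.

our instrument inside my ancient strange dog

Opening `[NP` markers occur at word positions 1, 4, 10, 13, 16; the first of these opens the constituent [NP our instrument inside my ancient strange dog].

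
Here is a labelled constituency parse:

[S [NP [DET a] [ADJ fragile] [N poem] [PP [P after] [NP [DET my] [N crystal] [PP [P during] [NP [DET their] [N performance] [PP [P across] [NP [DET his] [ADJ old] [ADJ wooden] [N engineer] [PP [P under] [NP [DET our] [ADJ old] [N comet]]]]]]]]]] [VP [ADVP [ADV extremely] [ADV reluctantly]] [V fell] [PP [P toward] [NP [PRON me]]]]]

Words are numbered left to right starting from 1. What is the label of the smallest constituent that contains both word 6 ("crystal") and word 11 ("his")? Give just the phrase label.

Both words fall inside [NP my crystal during their performance across his old wooden engineer under our old comet] (words 5–18), and no smaller constituent contains them both. Label: NP.

NP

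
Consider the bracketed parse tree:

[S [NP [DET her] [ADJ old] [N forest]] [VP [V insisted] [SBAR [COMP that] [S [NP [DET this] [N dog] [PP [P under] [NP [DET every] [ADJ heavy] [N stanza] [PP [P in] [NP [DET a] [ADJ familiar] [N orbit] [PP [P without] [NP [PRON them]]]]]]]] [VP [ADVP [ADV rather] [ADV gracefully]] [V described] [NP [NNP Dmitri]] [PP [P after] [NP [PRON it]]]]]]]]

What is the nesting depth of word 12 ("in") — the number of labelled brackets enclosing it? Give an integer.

Path from the root down to the word: S → VP → SBAR → S → NP → PP → NP → PP → P. That is 9 enclosing brackets.

9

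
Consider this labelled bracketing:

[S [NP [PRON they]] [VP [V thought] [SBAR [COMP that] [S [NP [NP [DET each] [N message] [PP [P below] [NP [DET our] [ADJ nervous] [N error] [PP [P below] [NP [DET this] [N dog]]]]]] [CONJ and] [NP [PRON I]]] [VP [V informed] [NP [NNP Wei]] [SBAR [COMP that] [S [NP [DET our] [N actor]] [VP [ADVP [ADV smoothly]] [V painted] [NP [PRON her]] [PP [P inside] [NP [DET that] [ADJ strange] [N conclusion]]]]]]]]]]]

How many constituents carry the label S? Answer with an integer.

Listing each S by its span: [S they thought that each message below our nervous error below this dog and I informed Wei that our actor smoothly painted her inside that strange conclusion]; [S each message below our nervous error below this dog and I informed Wei that our actor smoothly painted her inside that strange conclusion]; [S our actor smoothly painted her inside that strange conclusion] — that makes 3.

3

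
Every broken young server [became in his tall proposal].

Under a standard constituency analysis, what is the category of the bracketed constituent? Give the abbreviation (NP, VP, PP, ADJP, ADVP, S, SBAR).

VP

"became" is the head of the bracketed span, so the span is a verb phrase: VP.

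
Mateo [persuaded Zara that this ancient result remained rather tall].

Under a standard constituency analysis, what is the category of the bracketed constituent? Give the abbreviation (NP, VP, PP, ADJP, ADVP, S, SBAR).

The span is built around the verb "persuaded" — a verb phrase (VP).

VP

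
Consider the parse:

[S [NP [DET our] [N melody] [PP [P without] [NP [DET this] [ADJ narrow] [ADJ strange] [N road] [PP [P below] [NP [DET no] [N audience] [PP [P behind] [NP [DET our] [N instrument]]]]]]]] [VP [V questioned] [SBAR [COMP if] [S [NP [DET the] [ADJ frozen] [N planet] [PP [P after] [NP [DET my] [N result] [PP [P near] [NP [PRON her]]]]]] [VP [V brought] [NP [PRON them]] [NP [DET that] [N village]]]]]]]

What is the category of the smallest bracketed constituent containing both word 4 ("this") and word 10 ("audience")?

NP

Both words fall inside [NP this narrow strange road below no audience behind our instrument] (words 4–13), and no smaller constituent contains them both. Label: NP.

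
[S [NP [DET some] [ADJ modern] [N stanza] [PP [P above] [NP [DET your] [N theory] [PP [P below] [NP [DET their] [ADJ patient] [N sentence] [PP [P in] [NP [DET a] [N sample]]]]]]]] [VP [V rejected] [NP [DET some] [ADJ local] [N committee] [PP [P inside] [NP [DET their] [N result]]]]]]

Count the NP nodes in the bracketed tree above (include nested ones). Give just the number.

6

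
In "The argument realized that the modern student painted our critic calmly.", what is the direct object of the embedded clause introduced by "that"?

our critic

Within the embedded clause introduced by "that", the direct object of "painted" is "our critic".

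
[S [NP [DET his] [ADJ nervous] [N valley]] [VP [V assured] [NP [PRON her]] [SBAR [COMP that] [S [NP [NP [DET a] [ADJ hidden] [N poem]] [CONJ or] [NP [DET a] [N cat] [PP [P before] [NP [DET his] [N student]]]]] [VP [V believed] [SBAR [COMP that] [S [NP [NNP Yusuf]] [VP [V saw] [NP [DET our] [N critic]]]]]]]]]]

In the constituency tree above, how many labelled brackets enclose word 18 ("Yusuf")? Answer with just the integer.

Path from the root down to the word: S → VP → SBAR → S → VP → SBAR → S → NP → NNP. That is 9 enclosing brackets.

9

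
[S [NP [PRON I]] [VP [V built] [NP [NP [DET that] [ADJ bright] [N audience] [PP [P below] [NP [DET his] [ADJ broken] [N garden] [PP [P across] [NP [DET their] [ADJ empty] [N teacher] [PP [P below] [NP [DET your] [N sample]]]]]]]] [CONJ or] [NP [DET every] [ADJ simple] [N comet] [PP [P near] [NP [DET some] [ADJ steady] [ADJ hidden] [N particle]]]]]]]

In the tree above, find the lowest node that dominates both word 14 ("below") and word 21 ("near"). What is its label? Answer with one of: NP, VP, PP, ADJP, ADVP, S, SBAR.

NP

Word 14 lies under S → VP → NP → NP → PP → NP → PP → NP → PP → P; word 21 lies under S → VP → NP → NP → PP → P. The lowest shared node is the NP.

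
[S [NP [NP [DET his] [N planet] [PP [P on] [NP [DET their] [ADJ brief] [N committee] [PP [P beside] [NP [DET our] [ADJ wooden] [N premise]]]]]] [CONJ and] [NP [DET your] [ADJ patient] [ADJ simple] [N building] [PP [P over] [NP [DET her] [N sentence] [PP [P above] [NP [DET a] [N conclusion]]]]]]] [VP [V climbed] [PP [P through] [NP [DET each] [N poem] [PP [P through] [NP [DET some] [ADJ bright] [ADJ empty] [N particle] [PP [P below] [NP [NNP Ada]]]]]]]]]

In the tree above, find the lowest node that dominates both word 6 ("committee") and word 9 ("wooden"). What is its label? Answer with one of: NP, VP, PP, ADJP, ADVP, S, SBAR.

Both words fall inside [NP their brief committee beside our wooden premise] (words 4–10), and no smaller constituent contains them both. Label: NP.

NP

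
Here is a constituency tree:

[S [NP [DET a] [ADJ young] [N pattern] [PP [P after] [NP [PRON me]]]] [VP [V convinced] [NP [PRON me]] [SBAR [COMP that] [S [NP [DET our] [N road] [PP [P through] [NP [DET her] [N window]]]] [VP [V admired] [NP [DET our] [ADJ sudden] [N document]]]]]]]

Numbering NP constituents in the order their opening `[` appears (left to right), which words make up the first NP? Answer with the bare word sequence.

Opening `[NP` markers occur at word positions 1, 5, 7, 9, 12, 15; the first of these opens the constituent [NP a young pattern after me].

a young pattern after me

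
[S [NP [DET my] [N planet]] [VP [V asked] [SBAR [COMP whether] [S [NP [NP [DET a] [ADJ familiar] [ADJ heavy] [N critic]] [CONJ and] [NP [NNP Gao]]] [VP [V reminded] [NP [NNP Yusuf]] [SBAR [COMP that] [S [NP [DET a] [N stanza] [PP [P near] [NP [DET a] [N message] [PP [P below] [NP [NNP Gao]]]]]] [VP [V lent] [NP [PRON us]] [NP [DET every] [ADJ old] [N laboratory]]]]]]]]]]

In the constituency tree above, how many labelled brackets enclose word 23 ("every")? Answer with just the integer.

10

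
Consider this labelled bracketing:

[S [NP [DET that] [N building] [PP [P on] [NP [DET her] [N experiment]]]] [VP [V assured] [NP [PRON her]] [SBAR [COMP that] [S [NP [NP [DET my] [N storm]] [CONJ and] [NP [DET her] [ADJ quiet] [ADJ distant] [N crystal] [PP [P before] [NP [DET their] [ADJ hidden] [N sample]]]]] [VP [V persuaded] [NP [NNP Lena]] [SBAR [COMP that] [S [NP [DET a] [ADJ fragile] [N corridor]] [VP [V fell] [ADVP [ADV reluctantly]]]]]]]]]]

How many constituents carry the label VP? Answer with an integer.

The VP constituents are: [VP assured her that my storm and her quiet distant crystal before their hidden sample persuaded Lena that a fragile corridor fell reluctantly]; [VP persuaded Lena that a fragile corridor fell reluctantly]; [VP fell reluctantly]. Total: 3.

3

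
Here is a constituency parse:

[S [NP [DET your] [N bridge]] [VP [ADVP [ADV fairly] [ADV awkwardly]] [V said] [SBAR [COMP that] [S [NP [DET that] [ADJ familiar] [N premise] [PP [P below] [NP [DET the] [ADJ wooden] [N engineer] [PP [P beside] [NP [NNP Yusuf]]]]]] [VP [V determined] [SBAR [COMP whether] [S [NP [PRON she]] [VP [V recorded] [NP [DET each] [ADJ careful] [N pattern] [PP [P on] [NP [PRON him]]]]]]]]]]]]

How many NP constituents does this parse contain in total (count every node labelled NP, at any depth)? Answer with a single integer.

Listing each NP by its span: [NP your bridge]; [NP that familiar premise below the wooden engineer beside Yusuf]; [NP the wooden engineer beside Yusuf]; [NP Yusuf]; [NP she]; [NP each careful pattern on him] … — that makes 7.

7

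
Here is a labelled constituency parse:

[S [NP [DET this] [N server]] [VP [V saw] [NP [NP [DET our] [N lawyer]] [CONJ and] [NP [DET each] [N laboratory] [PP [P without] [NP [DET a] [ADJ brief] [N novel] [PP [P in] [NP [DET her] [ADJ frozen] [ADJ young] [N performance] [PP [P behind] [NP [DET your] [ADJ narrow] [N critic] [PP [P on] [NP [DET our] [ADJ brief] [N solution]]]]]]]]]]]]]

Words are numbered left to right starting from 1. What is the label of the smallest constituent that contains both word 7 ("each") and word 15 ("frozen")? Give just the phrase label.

Both words fall inside [NP each laboratory without a brief novel in her frozen young performance behind your narrow critic on our brief solution] (words 7–25), and no smaller constituent contains them both. Label: NP.

NP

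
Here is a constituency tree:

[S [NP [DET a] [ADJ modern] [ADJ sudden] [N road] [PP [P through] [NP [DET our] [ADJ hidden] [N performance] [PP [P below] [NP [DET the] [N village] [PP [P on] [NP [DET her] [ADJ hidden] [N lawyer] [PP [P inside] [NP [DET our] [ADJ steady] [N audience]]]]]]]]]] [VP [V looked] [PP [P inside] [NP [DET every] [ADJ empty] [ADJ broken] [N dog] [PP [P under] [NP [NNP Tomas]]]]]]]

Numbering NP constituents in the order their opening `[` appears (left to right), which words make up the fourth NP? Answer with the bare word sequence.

The NP opening brackets appear, in order, over: "a modern sudden road through our hidden performance below the village on her hidden lawyer inside our steady audience"; "our hidden performance below the village on her hidden lawyer inside our steady audience"; "the village on her hidden lawyer inside our steady audience"; "her hidden lawyer inside our steady audience"; "our steady audience"; "every empty broken dog under Tomas"; "Tomas". The fourth one spans "her hidden lawyer inside our steady audience".

her hidden lawyer inside our steady audience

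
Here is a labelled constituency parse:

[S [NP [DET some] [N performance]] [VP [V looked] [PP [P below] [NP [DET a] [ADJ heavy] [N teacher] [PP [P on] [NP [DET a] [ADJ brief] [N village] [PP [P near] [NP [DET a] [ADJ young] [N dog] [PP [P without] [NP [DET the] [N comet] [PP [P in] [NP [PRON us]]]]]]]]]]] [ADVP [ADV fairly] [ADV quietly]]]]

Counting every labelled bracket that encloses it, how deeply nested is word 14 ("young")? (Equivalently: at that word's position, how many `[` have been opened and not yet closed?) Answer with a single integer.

9

Counting open brackets not yet closed at "young": [S [VP [PP [NP [PP [NP [PP [NP [ADJ = 9.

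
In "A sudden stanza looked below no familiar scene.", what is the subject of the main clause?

a sudden stanza

The subject of the main clause is the NP immediately before the verb "looked": "a sudden stanza".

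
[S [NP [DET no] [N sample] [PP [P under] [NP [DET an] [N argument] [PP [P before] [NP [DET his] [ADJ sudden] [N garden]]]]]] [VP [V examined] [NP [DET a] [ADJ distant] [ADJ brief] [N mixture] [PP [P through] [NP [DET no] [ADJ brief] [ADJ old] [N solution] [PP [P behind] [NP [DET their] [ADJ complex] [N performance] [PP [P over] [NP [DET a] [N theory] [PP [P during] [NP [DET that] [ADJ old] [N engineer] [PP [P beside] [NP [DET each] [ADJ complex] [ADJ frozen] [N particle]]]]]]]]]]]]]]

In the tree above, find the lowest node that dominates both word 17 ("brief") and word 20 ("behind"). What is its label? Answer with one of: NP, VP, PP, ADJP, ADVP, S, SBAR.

Both words fall inside [NP no brief old solution behind their complex performance over a theory during that old engineer beside each complex frozen particle] (words 16–35), and no smaller constituent contains them both. Label: NP.

NP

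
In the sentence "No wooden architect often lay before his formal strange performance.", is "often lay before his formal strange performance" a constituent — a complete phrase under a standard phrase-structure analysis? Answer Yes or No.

Yes

These words form the whole verb phrase headed by "lay", so yes — one constituent.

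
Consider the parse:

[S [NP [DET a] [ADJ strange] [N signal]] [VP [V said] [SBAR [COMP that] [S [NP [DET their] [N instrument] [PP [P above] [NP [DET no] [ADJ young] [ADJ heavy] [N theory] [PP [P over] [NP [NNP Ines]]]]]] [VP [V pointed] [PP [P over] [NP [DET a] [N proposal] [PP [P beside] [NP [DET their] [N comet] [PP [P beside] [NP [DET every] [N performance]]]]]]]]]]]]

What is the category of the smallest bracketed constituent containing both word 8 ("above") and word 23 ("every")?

The smallest bracket enclosing both words is [S their instrument above no young heavy theory over Ines pointed over a proposal beside their comet beside every performance], so the label is S.

S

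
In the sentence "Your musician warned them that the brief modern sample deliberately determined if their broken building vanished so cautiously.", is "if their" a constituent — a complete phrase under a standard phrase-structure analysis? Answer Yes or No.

No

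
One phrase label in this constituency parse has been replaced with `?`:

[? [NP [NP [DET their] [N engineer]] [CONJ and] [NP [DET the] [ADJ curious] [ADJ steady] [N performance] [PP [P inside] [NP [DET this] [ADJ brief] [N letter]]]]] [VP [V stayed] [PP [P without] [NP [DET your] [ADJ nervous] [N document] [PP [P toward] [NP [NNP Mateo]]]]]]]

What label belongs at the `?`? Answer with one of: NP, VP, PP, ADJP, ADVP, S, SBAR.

S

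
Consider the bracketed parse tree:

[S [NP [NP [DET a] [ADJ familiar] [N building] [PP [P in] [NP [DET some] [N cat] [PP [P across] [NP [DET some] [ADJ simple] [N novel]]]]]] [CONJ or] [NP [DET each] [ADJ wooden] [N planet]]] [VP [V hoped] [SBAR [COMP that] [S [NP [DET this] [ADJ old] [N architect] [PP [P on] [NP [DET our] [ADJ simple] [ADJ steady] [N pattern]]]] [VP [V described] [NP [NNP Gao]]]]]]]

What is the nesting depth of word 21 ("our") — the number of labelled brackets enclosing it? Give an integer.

8

Path from the root down to the word: S → VP → SBAR → S → NP → PP → NP → DET. That is 8 enclosing brackets.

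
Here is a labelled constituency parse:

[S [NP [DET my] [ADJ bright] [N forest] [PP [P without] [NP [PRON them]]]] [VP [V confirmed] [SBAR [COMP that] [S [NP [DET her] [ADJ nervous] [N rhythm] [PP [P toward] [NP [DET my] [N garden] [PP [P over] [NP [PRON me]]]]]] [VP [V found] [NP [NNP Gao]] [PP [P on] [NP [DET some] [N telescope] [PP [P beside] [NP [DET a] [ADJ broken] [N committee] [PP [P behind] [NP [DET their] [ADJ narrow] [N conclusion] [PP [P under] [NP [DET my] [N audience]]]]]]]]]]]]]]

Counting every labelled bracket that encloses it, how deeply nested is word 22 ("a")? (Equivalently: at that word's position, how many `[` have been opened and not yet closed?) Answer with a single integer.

The word sits inside DET, which is inside NP, inside PP, inside NP, inside PP, inside VP, inside S, inside SBAR, inside VP, inside S — 10 brackets in all.

10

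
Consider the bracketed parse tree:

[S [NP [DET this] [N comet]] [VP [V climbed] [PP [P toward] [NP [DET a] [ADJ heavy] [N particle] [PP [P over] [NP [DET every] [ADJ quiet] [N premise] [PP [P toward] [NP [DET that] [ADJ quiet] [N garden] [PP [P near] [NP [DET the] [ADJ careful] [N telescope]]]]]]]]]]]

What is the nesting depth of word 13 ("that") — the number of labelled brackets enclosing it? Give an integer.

9

The word sits inside DET, which is inside NP, inside PP, inside NP, inside PP, inside NP, inside PP, inside VP, inside S — 9 brackets in all.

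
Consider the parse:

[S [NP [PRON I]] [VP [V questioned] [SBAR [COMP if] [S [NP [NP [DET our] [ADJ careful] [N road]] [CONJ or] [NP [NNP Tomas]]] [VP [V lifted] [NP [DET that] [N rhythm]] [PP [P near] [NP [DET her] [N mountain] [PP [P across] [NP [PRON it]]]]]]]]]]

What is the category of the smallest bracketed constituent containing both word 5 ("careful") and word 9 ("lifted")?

The smallest bracket enclosing both words is [S our careful road or Tomas lifted that rhythm near her mountain across it], so the label is S.

S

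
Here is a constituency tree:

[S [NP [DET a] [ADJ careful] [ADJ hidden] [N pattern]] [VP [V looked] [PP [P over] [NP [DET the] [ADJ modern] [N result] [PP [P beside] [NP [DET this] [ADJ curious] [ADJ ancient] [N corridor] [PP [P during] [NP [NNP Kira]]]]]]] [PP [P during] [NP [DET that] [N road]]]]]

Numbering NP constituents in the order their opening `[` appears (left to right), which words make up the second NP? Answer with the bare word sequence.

The NP opening brackets appear, in order, over: "a careful hidden pattern"; "the modern result beside this curious ancient corridor during Kira"; "this curious ancient corridor during Kira"; "Kira"; "that road". The second one spans "the modern result beside this curious ancient corridor during Kira".

the modern result beside this curious ancient corridor during Kira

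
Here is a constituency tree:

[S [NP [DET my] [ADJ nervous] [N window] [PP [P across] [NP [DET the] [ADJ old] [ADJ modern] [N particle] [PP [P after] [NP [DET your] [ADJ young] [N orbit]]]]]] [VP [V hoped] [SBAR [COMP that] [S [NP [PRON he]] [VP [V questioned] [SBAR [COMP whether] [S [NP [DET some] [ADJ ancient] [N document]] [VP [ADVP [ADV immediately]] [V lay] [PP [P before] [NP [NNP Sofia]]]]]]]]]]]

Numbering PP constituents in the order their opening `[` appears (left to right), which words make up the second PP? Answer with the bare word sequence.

after your young orbit

The PP opening brackets appear, in order, over: "across the old modern particle after your young orbit"; "after your young orbit"; "before Sofia". The second one spans "after your young orbit".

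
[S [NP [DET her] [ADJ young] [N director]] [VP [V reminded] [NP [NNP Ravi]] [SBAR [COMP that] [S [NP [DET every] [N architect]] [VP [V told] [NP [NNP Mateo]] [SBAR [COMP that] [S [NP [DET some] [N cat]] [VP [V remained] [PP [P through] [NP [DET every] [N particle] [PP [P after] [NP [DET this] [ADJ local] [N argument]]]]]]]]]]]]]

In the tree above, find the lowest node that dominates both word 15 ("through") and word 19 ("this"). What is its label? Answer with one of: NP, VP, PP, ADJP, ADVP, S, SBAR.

PP

Both words fall inside [PP through every particle after this local argument] (words 15–21), and no smaller constituent contains them both. Label: PP.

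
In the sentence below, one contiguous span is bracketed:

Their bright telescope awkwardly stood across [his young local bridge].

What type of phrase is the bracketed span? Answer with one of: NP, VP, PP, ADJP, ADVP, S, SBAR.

NP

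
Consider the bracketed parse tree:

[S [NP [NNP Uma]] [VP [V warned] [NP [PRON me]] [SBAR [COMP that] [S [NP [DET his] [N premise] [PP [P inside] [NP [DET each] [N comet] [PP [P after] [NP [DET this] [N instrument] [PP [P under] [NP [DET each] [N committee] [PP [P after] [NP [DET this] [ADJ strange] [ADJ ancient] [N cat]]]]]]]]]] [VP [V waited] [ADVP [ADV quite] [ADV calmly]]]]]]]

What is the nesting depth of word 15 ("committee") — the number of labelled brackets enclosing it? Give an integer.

The word sits inside N, which is inside NP, inside PP, inside NP, inside PP, inside NP, inside PP, inside NP, inside S, inside SBAR, inside VP, inside S — 12 brackets in all.

12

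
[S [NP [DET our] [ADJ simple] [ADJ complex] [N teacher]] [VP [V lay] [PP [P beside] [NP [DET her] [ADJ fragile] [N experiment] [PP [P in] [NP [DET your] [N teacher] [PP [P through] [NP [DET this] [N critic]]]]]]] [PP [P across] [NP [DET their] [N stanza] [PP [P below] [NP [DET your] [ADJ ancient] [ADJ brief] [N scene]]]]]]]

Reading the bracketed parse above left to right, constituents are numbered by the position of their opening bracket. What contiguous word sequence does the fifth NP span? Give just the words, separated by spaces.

their stanza below your ancient brief scene

Opening `[NP` markers occur at word positions 1, 7, 11, 14, 17, 20; the fifth of these opens the constituent [NP their stanza below your ancient brief scene].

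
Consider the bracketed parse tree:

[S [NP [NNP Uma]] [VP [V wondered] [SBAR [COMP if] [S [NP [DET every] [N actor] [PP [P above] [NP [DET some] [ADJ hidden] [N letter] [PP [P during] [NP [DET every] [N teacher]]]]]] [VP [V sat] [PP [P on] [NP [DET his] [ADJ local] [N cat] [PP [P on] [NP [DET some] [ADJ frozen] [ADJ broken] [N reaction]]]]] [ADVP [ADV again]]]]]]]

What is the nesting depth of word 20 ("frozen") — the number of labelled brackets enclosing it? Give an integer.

10

The word sits inside ADJ, which is inside NP, inside PP, inside NP, inside PP, inside VP, inside S, inside SBAR, inside VP, inside S — 10 brackets in all.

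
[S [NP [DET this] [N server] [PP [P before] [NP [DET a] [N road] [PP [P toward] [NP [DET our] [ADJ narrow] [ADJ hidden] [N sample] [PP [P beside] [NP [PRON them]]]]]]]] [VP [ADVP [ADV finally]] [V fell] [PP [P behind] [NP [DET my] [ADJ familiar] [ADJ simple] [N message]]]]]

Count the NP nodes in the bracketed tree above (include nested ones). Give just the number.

5

The NP constituents are: [NP this server before a road toward our narrow hidden sample beside them]; [NP a road toward our narrow hidden sample beside them]; [NP our narrow hidden sample beside them]; [NP them]; [NP my familiar simple message]. Total: 5.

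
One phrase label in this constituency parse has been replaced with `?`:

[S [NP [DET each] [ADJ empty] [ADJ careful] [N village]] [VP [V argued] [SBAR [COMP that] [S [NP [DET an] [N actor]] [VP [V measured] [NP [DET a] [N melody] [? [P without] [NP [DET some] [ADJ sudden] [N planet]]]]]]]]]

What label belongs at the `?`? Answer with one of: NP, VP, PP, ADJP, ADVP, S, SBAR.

The `?` node immediately contains: P 'without', NP. That is the internal structure of a prepositional phrase, so the label is PP.

PP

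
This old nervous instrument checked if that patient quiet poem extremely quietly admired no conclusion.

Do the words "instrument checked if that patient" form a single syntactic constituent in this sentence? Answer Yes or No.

No

The sequence begins inside the noun phrase "this old nervous instrument" and ends inside the verb phrase "checked if that patient quiet poem extremely quietly admired no conclusion"; it crosses a phrase boundary, so no single node in the tree spans exactly those words.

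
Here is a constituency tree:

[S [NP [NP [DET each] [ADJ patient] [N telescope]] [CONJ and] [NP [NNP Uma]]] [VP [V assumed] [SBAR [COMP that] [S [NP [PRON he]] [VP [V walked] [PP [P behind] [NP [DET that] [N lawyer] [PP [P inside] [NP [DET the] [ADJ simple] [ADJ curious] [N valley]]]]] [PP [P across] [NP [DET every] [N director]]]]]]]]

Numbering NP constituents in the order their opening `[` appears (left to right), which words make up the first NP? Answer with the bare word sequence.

The NP opening brackets appear, in order, over: "each patient telescope and Uma"; "each patient telescope"; "Uma"; "he"; "that lawyer inside the simple curious valley"; "the simple curious valley"; "every director". The first one spans "each patient telescope and Uma".

each patient telescope and Uma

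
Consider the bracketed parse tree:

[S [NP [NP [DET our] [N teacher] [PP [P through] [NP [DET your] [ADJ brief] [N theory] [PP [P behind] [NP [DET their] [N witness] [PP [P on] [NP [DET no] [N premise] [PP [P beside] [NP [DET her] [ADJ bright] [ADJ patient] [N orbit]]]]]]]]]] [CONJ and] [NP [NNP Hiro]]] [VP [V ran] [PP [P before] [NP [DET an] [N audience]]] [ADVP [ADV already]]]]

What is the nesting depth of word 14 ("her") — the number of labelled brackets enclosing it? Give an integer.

The word sits inside DET, which is inside NP, inside PP, inside NP, inside PP, inside NP, inside PP, inside NP, inside PP, inside NP, inside NP, inside S — 12 brackets in all.

12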